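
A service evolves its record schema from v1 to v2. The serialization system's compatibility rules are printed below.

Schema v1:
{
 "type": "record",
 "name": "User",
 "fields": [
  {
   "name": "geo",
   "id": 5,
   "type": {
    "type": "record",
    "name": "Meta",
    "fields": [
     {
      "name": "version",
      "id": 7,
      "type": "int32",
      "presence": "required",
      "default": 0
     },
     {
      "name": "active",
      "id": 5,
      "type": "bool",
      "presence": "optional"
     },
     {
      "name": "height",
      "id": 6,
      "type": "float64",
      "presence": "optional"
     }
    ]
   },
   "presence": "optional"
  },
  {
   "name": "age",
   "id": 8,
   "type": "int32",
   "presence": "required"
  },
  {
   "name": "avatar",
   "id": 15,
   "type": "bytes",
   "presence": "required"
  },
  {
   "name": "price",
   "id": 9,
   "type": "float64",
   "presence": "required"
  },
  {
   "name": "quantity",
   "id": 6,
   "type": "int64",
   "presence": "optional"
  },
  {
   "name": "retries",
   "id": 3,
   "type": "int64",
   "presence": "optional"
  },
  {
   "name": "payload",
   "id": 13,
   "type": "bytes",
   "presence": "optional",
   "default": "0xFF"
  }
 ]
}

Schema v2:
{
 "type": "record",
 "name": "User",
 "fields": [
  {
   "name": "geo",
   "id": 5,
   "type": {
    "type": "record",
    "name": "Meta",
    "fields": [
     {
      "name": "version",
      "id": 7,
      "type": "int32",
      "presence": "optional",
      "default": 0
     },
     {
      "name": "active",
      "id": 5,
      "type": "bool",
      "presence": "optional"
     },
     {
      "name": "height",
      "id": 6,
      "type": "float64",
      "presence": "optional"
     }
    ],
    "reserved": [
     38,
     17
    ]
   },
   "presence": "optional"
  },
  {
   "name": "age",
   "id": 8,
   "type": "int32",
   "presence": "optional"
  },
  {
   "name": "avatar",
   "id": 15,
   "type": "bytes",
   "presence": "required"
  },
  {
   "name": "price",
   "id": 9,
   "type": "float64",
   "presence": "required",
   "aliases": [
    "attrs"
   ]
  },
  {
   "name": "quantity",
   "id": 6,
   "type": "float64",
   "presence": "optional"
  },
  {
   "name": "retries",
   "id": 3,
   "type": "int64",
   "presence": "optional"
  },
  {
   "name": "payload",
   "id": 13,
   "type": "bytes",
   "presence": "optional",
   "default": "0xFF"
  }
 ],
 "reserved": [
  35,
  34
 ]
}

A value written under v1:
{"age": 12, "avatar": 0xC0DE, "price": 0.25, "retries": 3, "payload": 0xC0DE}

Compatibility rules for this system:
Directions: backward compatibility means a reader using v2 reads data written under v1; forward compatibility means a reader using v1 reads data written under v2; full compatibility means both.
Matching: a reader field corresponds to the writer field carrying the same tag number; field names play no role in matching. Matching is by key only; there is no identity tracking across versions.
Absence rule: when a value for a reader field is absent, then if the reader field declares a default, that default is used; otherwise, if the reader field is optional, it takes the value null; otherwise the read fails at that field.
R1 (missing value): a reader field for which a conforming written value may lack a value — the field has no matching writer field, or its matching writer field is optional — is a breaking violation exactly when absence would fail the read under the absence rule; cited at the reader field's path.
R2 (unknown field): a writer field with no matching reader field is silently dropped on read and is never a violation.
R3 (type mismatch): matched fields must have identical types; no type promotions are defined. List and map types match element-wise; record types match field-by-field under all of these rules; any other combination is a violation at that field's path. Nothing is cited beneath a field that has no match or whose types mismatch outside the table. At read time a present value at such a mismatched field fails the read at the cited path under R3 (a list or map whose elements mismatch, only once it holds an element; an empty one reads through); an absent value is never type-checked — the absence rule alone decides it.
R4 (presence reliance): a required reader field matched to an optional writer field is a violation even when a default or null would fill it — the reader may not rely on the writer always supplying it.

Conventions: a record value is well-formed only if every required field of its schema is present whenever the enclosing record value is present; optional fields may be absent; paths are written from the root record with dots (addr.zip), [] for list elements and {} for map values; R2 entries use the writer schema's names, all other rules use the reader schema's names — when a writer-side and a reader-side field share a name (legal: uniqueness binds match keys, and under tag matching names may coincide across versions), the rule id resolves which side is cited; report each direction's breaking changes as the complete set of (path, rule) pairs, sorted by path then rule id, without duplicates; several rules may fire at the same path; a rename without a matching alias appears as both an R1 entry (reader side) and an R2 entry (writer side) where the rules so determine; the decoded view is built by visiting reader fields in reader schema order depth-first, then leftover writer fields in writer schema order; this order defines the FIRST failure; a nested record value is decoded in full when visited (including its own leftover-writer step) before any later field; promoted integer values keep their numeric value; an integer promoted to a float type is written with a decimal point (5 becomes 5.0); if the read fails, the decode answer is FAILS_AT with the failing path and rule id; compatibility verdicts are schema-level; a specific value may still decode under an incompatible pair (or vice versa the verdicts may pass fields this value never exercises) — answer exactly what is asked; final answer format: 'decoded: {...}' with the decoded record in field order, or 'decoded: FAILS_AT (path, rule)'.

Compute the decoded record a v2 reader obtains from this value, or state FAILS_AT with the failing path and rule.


arrows below run writer -> reader for User
migrating the User value to v2:
  geo := null (absent, optional -> null)
  age := 12
  avatar := 0xC0DE
  price := 0.25
  quantity := null (absent, optional -> null)
  retries := 3
  payload := 0xC0DE
  => decoded: {"geo": null, "age": 12, "avatar": 0xC0DE, "price": 0.25, "quantity": null, "retries": 3, "payload": 0xC0DE}
diffs on User not affecting the asked answer:
  field version in record Meta: required changed to optional -> shifts the User verdicts, not this decode
  field age in record User: required changed to optional -> shifts the User verdicts, not this decode
  field quantity in record User: type int64 changed to float64 -> shifts the User verdicts, not this decode

decoded: {"geo": null, "age": 12, "avatar": 0xC0DE, "price": 0.25, "quantity": null, "retries": 3, "payload": 0xC0DE}


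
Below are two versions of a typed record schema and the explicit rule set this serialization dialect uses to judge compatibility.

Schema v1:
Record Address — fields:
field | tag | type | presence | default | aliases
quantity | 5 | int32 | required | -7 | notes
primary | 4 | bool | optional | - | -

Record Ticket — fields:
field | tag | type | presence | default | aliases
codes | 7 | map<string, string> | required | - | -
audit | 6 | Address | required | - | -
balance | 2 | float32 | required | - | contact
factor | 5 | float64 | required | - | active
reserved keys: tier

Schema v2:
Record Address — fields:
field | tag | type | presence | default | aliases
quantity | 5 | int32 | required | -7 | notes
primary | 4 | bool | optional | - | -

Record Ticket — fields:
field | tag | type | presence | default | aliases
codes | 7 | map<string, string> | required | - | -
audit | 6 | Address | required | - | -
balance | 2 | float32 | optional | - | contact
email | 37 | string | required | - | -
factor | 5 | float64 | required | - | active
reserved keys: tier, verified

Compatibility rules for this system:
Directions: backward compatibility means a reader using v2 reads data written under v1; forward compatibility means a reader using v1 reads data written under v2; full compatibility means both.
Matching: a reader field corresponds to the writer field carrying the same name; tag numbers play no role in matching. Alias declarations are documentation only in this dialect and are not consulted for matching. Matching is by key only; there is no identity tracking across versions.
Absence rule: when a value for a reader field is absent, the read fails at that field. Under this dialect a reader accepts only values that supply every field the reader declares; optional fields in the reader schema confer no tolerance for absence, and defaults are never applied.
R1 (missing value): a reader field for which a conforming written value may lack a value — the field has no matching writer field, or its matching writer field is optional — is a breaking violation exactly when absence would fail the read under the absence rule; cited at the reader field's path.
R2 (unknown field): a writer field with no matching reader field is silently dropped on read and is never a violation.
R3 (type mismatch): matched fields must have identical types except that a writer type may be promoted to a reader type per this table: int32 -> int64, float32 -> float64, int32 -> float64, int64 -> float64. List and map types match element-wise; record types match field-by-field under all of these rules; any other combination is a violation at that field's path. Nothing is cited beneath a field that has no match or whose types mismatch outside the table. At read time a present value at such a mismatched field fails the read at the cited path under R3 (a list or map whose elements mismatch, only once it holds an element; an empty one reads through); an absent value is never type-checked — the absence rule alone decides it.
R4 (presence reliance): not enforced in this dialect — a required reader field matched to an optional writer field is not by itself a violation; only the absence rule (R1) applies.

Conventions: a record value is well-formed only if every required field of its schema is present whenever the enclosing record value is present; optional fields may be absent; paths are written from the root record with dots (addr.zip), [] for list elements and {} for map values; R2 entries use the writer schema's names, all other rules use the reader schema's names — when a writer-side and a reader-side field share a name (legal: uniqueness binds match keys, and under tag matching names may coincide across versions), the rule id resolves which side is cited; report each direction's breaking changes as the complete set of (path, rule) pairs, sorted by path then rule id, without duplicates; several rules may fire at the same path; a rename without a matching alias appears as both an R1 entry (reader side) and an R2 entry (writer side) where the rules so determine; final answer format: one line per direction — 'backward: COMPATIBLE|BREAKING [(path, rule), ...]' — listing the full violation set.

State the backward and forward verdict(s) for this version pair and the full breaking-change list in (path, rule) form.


the writer's type comes first in each Ticket pair
checking backward for Ticket: reader v2 against writer v1:
  codes: map<string, string> -> map<string, string>, writer required; from codes
  audit: Address -> Address, writer required; from audit
  balance: float32 -> float32, writer required; from balance
  no writer field matches reader email
  factor: float64 -> float64, writer required; from factor
  audit.quantity: int32 -> int32, writer required; from audit.quantity
  audit.primary: bool -> bool, writer optional; from audit.primary
  violation R1 at audit.primary
  violation R1 at email
  => backward: BREAKING (2)
checking forward for Ticket: reader v1 against writer v2:
  codes: map<string, string> -> map<string, string>, writer required; from codes
  audit: Address -> Address, writer required; from audit
  balance: float32 -> float32, writer optional; from balance
  factor: float64 -> float64, writer required; from factor
  email (writer side), unknown to reader
  audit.quantity: int32 -> int32, writer required; from audit.quantity
  audit.primary: bool -> bool, writer optional; from audit.primary
  violation R1 at audit.primary
  violation R1 at balance
  => forward: BREAKING (2)

backward: BREAKING [(audit.primary, R1), (email, R1)]; forward: BREAKING [(audit.primary, R1), (balance, R1)]


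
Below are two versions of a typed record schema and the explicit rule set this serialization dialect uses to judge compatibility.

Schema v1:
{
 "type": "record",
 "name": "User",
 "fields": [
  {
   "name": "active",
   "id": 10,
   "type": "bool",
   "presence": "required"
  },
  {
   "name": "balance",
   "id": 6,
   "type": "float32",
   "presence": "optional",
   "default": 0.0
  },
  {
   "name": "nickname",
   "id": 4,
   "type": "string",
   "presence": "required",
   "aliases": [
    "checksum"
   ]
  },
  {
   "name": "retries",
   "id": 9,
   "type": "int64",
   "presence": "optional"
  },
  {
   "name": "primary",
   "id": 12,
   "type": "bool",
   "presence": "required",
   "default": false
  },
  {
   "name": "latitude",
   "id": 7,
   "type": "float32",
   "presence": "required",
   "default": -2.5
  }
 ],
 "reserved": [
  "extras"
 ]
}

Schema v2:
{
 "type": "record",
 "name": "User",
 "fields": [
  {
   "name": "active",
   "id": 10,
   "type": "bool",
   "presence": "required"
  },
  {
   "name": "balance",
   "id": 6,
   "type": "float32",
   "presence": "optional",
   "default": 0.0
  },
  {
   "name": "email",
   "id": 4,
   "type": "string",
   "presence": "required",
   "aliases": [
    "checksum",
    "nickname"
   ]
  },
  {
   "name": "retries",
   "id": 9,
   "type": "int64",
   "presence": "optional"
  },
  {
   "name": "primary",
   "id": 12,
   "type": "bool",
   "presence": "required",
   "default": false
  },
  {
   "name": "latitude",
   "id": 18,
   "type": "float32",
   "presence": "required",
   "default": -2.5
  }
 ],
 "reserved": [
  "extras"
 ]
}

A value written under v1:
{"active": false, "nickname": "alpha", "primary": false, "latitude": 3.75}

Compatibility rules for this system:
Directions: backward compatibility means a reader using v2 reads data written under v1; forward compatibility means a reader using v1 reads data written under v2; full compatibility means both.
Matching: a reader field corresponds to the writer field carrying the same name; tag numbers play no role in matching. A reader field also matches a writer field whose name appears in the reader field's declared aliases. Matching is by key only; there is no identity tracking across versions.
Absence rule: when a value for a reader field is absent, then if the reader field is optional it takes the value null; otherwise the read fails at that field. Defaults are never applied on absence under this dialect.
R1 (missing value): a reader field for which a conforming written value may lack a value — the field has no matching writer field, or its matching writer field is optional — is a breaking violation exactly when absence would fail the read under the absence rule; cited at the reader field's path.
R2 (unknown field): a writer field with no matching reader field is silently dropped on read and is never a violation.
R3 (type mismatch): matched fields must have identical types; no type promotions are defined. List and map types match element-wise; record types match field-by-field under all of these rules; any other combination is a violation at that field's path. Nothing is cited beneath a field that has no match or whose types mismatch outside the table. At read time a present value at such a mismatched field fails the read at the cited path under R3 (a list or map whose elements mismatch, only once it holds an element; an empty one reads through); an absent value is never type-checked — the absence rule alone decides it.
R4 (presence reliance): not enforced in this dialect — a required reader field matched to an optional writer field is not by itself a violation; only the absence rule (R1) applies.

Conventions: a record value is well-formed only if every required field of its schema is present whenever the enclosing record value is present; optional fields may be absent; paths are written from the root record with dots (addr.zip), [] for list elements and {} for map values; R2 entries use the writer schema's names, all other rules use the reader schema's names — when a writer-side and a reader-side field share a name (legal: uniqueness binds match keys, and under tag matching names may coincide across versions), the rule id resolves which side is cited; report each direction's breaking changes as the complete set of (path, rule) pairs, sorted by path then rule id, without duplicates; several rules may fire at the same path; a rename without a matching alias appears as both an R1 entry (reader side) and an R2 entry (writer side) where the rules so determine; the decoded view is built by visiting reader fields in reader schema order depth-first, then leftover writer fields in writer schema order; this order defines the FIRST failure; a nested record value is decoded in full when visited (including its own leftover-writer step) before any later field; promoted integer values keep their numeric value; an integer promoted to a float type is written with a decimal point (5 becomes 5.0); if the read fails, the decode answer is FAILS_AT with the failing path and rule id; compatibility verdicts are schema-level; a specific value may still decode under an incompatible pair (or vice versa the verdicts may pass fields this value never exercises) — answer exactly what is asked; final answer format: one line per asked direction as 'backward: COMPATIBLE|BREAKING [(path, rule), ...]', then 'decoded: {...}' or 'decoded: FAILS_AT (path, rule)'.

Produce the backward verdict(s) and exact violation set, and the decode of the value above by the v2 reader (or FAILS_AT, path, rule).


backward: COMPATIBLE []; decoded: {"active": false, "balance": null, "email": "alpha", "retries": null, "primary": false, "latitude": 3.75}

the writer's type comes first in each User pair
backward on User — v2 reading data written by v1:
  bool -> bool, writer required: active aligns to active
  float32 -> float32, writer optional: balance aligns to balance
  string -> string, writer required: email aligns to nickname
  int64 -> int64, writer optional: retries aligns to retries
  bool -> bool, writer required: primary aligns to primary
  float32 -> float32, writer required: latitude aligns to latitude
  => no violations; backward on User: COMPATIBLE
decoding the User value with the v2 reader:
  active := false
  balance := null (absent, optional -> null)
  email := "alpha" (from writer nickname)
  retries := null (absent, optional -> null)
  primary := false
  latitude := 3.75
  => decoded: {"active": false, "balance": null, "email": "alpha", "retries": null, "primary": false, "latitude": 3.75}
ruling out the remaining User differences:
  field latitude in record User: tag 7 changed to 18 -> no rule fires on it in User's dialect; the asked verdict holds


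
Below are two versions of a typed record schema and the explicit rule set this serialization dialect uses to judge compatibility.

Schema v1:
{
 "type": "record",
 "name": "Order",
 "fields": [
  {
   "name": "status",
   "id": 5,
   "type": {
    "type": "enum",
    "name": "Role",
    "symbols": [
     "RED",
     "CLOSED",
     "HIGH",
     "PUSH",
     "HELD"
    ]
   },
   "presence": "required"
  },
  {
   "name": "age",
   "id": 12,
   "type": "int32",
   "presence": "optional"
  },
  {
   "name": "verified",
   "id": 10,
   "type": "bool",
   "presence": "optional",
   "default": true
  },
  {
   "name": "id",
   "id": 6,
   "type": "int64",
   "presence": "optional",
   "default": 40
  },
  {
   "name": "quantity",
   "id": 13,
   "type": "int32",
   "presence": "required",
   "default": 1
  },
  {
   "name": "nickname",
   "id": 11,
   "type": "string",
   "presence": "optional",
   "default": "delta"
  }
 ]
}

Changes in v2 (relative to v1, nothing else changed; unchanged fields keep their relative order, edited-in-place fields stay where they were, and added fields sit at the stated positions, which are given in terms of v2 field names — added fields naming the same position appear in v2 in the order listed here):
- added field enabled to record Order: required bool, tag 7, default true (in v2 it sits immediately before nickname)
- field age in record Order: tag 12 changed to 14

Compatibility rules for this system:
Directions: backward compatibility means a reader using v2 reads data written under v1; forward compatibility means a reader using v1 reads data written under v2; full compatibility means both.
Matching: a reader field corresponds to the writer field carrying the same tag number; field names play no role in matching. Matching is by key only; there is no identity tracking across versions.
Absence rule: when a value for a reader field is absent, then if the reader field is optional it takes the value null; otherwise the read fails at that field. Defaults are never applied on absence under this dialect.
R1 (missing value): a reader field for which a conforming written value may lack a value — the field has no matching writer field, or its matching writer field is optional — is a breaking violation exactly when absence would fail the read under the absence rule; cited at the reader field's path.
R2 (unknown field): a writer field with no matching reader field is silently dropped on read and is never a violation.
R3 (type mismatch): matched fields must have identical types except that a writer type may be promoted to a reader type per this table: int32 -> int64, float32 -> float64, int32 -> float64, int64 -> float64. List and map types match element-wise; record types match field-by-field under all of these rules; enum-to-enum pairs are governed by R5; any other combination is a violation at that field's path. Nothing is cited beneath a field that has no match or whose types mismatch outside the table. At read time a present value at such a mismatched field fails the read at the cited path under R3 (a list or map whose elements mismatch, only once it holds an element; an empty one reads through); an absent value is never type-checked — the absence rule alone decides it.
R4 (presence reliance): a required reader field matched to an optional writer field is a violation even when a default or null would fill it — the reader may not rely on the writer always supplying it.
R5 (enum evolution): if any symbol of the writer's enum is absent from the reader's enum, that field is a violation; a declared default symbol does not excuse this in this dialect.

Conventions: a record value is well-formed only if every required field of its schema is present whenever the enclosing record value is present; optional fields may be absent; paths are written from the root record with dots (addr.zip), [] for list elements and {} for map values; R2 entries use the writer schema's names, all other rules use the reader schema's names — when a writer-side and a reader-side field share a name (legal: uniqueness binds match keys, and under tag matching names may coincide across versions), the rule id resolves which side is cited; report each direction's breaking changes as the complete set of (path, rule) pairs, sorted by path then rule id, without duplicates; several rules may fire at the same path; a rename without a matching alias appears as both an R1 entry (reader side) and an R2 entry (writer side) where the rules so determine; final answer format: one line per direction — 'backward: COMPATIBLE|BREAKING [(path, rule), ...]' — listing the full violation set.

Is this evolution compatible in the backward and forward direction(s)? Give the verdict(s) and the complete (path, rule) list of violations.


backward: BREAKING [(enabled, R1)]; forward: COMPATIBLE []

arrows below run writer -> reader for Order
backward pass over Order, reader schema v2, writer schema v1:
  Role -> Role, writer required: status aligns to status
  age has no writer counterpart
  bool -> bool, writer optional: verified aligns to verified
  int64 -> int64, writer optional: id aligns to id
  int32 -> int32, writer required: quantity aligns to quantity
  enabled has no writer counterpart
  string -> string, writer optional: nickname aligns to nickname
  writer age: unknown to reader
  breaking: (enabled, R1)
  => backward: BREAKING (1)
forward pass over Order, reader schema v1, writer schema v2:
  Role -> Role, writer required: status aligns to status
  age has no writer counterpart
  bool -> bool, writer optional: verified aligns to verified
  int64 -> int64, writer optional: id aligns to id
  int32 -> int32, writer required: quantity aligns to quantity
  string -> string, writer optional: nickname aligns to nickname
  writer age: unknown to reader
  writer enabled: unknown to reader
  nothing fires on Order: forward is COMPATIBLE


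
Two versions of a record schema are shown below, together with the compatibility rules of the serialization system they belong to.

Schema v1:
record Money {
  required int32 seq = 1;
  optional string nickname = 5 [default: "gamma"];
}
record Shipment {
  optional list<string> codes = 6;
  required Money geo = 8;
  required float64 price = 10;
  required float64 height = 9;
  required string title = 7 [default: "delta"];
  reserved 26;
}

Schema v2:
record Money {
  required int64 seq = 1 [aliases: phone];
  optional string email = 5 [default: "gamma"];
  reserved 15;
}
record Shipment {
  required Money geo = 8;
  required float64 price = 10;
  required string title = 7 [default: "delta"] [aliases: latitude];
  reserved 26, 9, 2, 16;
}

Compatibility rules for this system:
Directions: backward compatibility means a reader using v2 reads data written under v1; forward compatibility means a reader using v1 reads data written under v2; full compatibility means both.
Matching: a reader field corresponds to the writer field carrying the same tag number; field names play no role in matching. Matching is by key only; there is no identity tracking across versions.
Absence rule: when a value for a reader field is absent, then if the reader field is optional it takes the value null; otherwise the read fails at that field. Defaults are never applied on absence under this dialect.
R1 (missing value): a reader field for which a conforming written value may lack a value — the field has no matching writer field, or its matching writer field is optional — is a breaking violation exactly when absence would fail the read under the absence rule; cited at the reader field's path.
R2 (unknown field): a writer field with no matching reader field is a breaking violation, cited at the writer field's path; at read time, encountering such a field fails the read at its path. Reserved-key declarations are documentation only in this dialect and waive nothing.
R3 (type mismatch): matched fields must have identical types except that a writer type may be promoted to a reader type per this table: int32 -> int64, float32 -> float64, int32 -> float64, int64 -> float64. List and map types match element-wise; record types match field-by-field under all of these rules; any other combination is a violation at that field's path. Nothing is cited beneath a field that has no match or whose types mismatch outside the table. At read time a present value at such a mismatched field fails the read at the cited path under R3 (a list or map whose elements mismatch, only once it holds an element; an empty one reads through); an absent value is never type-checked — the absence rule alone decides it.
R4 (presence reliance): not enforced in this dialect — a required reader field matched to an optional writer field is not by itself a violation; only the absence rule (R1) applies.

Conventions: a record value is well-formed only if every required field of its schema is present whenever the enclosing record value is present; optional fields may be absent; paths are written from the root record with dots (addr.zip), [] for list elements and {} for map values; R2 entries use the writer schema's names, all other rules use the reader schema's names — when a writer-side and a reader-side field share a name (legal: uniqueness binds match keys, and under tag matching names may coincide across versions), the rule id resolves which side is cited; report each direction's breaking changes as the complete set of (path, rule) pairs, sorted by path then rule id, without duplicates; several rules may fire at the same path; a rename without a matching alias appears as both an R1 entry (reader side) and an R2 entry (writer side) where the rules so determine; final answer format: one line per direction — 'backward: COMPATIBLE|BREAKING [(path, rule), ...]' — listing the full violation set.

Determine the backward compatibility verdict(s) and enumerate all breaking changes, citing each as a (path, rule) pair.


the writer's type comes first in each Shipment pair
backward on Shipment — v2 reading data written by v1:
  geo <- geo (Money -> Money, writer required)
  price <- price (float64 -> float64, writer required)
  title <- title (string -> string, writer required)
  codes (writer side), unknown to reader
  height (writer side), unknown to reader
  geo.seq <- geo.seq (int32 -> int64, writer required)
  geo.email <- geo.nickname (string -> string, writer optional)
  R2 fires at codes
  R2 fires at height
  => 2 violation(s): backward is BREAKING for Shipment
remaining Shipment differences; none change what is asked:
  renamed field nickname to email in record Money -> inert for the asked Shipment verdict: nothing fires
  field seq in record Money: type int32 changed to int64 -> affects forward compatibility only, which is not asked

backward: BREAKING [(codes, R2), (height, R2)]


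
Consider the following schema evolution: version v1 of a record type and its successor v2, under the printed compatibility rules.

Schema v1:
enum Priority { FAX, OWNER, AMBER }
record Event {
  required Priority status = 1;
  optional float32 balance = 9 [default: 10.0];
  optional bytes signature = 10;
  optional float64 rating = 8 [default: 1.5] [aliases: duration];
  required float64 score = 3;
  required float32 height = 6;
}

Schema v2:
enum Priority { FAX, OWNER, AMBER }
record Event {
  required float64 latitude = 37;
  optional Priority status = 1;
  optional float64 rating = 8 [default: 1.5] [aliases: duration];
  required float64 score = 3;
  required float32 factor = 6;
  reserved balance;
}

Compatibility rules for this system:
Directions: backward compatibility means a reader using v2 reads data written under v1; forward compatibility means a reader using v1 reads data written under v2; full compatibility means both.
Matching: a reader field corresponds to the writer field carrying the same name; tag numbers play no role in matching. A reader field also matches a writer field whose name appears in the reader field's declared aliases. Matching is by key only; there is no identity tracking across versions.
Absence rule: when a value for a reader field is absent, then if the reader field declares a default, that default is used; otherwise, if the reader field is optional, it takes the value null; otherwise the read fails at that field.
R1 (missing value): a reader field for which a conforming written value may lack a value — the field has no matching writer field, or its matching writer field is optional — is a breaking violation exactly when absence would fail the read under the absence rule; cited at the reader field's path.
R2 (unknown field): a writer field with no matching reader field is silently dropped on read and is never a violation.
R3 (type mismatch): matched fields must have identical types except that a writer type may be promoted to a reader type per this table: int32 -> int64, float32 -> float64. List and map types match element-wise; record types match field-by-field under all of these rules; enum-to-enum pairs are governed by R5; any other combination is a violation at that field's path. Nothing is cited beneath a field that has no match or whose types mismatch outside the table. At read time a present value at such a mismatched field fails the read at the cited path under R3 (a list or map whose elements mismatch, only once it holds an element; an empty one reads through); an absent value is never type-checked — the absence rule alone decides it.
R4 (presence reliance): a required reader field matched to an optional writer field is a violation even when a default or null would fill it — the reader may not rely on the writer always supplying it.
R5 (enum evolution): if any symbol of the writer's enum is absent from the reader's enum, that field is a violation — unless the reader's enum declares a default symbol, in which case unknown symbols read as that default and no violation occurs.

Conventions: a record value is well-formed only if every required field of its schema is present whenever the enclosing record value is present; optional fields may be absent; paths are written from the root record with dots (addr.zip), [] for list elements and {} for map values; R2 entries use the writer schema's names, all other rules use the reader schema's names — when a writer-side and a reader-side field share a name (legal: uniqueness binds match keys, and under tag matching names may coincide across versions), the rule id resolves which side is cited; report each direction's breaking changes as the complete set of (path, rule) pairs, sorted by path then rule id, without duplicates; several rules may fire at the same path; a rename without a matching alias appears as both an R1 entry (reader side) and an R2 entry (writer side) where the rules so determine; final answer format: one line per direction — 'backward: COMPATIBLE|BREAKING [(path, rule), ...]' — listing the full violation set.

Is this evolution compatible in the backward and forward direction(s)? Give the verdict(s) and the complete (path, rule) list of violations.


arrows below run writer -> reader for Event
backward on Event — v2 reading data written by v1:
  no writer field matches reader latitude
  Priority -> Priority, writer required: status aligns to status
  float64 -> float64, writer optional: rating aligns to rating
  float64 -> float64, writer required: score aligns to score
  no writer field matches reader factor
  balance (writer side), unknown to reader
  signature (writer side), unknown to reader
  height (writer side), unknown to reader
  rule R1 violated at factor
  rule R1 violated at latitude
  => backward verdict for Event: BREAKING, 2 violation(s)
forward on Event — v1 reading data written by v2:
  Priority -> Priority, writer optional: status aligns to status
  no writer field matches reader balance
  no writer field matches reader signature
  float64 -> float64, writer optional: rating aligns to rating
  float64 -> float64, writer required: score aligns to score
  no writer field matches reader height
  latitude (writer side), unknown to reader
  factor (writer side), unknown to reader
  rule R1 violated at height
  rule R1 violated at status
  rule R4 violated at status
  => forward verdict for Event: BREAKING, 3 violation(s)

backward: BREAKING [(factor, R1), (latitude, R1)]; forward: BREAKING [(height, R1), (status, R1), (status, R4)]


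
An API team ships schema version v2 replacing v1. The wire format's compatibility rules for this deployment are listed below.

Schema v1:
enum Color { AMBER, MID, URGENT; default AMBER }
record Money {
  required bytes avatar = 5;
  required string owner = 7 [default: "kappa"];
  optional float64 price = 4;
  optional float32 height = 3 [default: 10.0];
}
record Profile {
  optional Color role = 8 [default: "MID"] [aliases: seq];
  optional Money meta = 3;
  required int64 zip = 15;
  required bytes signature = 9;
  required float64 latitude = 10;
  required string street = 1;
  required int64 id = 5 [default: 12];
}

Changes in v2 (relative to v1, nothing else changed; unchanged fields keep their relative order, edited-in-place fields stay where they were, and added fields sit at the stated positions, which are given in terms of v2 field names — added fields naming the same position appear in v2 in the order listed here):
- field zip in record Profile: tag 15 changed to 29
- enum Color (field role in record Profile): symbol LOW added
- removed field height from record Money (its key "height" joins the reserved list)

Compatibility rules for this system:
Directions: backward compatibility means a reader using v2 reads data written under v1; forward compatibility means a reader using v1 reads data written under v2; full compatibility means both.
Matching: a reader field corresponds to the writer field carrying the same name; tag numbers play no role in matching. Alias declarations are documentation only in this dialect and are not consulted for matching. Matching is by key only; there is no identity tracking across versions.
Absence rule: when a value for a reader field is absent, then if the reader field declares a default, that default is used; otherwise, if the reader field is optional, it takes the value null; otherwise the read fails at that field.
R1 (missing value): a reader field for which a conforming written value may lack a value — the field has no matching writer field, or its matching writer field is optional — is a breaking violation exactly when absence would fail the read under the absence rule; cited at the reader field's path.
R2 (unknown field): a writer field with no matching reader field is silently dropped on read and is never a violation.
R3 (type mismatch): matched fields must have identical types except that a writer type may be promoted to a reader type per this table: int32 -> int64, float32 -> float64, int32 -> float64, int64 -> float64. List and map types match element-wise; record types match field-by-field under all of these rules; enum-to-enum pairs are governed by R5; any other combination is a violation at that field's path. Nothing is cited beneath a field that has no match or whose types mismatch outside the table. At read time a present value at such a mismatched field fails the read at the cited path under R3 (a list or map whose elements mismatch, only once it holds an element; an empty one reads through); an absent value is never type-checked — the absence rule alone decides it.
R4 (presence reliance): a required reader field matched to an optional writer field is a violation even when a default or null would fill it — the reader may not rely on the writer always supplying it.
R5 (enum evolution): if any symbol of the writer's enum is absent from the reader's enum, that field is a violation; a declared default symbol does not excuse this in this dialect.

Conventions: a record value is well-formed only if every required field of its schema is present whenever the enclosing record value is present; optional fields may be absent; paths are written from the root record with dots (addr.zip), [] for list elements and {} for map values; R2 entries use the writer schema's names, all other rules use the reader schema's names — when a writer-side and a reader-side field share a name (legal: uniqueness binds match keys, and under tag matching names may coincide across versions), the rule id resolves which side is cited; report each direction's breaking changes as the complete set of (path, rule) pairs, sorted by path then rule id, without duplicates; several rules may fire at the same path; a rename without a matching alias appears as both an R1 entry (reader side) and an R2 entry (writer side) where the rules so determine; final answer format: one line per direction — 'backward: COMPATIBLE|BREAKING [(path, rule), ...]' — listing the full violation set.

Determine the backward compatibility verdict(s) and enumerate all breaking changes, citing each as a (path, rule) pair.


in Profile below, arrows point writer -> reader
backward on Profile — v2 reading data written by v1:
  role <- role (Color -> Color, writer optional)
  meta <- meta (Money -> Money, writer optional)
  zip <- zip (int64 -> int64, writer required)
  signature <- signature (bytes -> bytes, writer required)
  latitude <- latitude (float64 -> float64, writer required)
  street <- street (string -> string, writer required)
  id <- id (int64 -> int64, writer required)
  meta.avatar <- meta.avatar (bytes -> bytes, writer required)
  meta.owner <- meta.owner (string -> string, writer required)
  meta.price <- meta.price (float64 -> float64, writer optional)
  meta.height (writer side), unknown to reader
  => backward: COMPATIBLE
checking off the Profile differences that do not matter here:
  field zip in record Profile: tag 15 changed to 29 -> inert for the asked Profile verdict: nothing fires
  enum Color (field role in record Profile): symbol LOW added -> affects forward compatibility only, which is not asked
  removed field height from record Money (its key "height" joins the reserved list) -> inert for the asked Profile verdict: nothing fires

backward: COMPATIBLE []
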